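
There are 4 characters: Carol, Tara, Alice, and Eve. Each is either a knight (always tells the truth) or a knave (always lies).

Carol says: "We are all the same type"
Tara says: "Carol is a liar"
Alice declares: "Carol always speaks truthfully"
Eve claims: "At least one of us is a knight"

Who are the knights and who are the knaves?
Carol is a knave.
Tara is a knight.
Alice is a knave.
Eve is a knight.

Verification:
- Carol (knave) says "We are all the same type" - this is FALSE (a lie) because Tara and Eve are knights and Carol and Alice are knaves.
- Tara (knight) says "Carol is a liar" - this is TRUE because Carol is a knave.
- Alice (knave) says "Carol always speaks truthfully" - this is FALSE (a lie) because Carol is a knave.
- Eve (knight) says "At least one of us is a knight" - this is TRUE because Tara and Eve are knights.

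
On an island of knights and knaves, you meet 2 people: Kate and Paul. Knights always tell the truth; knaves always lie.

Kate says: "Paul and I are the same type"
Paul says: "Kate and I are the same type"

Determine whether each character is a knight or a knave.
Kate is a knight.
Paul is a knight.

Verification:
- Kate (knight) says "Paul and I are the same type" - this is TRUE because Kate is a knight and Paul is a knight.
- Paul (knight) says "Kate and I are the same type" - this is TRUE because Paul is a knight and Kate is a knight.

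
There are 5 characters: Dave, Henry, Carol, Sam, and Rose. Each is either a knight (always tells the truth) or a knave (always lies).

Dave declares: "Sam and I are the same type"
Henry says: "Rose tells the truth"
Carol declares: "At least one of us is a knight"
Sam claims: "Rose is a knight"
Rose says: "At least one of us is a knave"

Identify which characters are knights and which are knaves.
Dave is a knave.
Henry is a knight.
Carol is a knight.
Sam is a knight.
Rose is a knight.

Verification:
- Dave (knave) says "Sam and I are the same type" - this is FALSE (a lie) because Dave is a knave and Sam is a knight.
- Henry (knight) says "Rose tells the truth" - this is TRUE because Rose is a knight.
- Carol (knight) says "At least one of us is a knight" - this is TRUE because Henry, Carol, Sam, and Rose are knights.
- Sam (knight) says "Rose is a knight" - this is TRUE because Rose is a knight.
- Rose (knight) says "At least one of us is a knave" - this is TRUE because Dave is a knave.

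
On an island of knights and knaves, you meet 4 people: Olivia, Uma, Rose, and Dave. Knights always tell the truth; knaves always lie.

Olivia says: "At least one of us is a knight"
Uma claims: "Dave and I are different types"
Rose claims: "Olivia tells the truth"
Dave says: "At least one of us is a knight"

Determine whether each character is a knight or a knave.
Olivia is a knave.
Uma is a knave.
Rose is a knave.
Dave is a knave.

Verification:
- Olivia (knave) says "At least one of us is a knight" - this is FALSE (a lie) because no one is a knight.
- Uma (knave) says "Dave and I are different types" - this is FALSE (a lie) because Uma is a knave and Dave is a knave.
- Rose (knave) says "Olivia tells the truth" - this is FALSE (a lie) because Olivia is a knave.
- Dave (knave) says "At least one of us is a knight" - this is FALSE (a lie) because no one is a knight.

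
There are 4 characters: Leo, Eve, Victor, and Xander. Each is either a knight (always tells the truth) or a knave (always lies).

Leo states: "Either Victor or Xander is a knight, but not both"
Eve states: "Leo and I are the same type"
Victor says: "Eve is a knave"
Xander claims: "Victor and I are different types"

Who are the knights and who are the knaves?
Leo is a knight.
Eve is a knight.
Victor is a knave.
Xander is a knight.

Verification:
- Leo (knight) says "Either Victor or Xander is a knight, but not both" - this is TRUE because Victor is a knave and Xander is a knight.
- Eve (knight) says "Leo and I are the same type" - this is TRUE because Eve is a knight and Leo is a knight.
- Victor (knave) says "Eve is a knave" - this is FALSE (a lie) because Eve is a knight.
- Xander (knight) says "Victor and I are different types" - this is TRUE because Xander is a knight and Victor is a knave.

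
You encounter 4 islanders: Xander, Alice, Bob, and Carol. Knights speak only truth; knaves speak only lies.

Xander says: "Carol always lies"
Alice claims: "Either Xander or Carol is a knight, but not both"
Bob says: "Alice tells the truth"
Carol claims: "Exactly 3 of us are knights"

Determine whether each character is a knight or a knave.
Xander is a knave.
Alice is a knight.
Bob is a knight.
Carol is a knight.

Verification:
- Xander (knave) says "Carol always lies" - this is FALSE (a lie) because Carol is a knight.
- Alice (knight) says "Either Xander or Carol is a knight, but not both" - this is TRUE because Xander is a knave and Carol is a knight.
- Bob (knight) says "Alice tells the truth" - this is TRUE because Alice is a knight.
- Carol (knight) says "Exactly 3 of us are knights" - this is TRUE because there are 3 knights.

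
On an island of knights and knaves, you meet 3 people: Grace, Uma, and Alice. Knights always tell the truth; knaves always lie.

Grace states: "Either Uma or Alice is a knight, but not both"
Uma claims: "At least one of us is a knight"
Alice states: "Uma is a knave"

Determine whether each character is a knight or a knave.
Grace is a knight.
Uma is a knight.
Alice is a knave.

Verification:
- Grace (knight) says "Either Uma or Alice is a knight, but not both" - this is TRUE because Uma is a knight and Alice is a knave.
- Uma (knight) says "At least one of us is a knight" - this is TRUE because Grace and Uma are knights.
- Alice (knave) says "Uma is a knave" - this is FALSE (a lie) because Uma is a knight.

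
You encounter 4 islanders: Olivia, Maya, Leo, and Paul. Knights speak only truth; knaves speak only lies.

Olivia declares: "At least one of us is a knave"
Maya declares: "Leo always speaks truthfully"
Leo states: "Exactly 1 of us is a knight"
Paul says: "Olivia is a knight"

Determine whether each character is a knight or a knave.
Olivia is a knight.
Maya is a knave.
Leo is a knave.
Paul is a knight.

Verification:
- Olivia (knight) says "At least one of us is a knave" - this is TRUE because Maya and Leo are knaves.
- Maya (knave) says "Leo always speaks truthfully" - this is FALSE (a lie) because Leo is a knave.
- Leo (knave) says "Exactly 1 of us is a knight" - this is FALSE (a lie) because there are 2 knights.
- Paul (knight) says "Olivia is a knight" - this is TRUE because Olivia is a knight.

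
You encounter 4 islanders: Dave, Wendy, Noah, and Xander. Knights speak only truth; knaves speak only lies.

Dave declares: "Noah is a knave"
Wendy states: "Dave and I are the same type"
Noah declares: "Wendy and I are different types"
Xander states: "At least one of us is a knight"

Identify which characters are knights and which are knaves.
Dave is a knight.
Wendy is a knave.
Noah is a knave.
Xander is a knight.

Verification:
- Dave (knight) says "Noah is a knave" - this is TRUE because Noah is a knave.
- Wendy (knave) says "Dave and I are the same type" - this is FALSE (a lie) because Wendy is a knave and Dave is a knight.
- Noah (knave) says "Wendy and I are different types" - this is FALSE (a lie) because Noah is a knave and Wendy is a knave.
- Xander (knight) says "At least one of us is a knight" - this is TRUE because Dave and Xander are knights.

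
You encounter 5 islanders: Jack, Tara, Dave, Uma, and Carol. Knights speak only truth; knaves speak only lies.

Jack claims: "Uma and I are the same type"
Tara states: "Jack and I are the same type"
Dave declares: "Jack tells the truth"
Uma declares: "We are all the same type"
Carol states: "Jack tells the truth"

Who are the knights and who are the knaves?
Jack is a knight.
Tara is a knight.
Dave is a knight.
Uma is a knight.
Carol is a knight.

Verification:
- Jack (knight) says "Uma and I are the same type" - this is TRUE because Jack is a knight and Uma is a knight.
- Tara (knight) says "Jack and I are the same type" - this is TRUE because Tara is a knight and Jack is a knight.
- Dave (knight) says "Jack tells the truth" - this is TRUE because Jack is a knight.
- Uma (knight) says "We are all the same type" - this is TRUE because Jack, Tara, Dave, Uma, and Carol are knights.
- Carol (knight) says "Jack tells the truth" - this is TRUE because Jack is a knight.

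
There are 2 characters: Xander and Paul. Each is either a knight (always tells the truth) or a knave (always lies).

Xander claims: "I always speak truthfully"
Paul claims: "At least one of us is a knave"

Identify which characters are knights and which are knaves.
Xander is a knave.
Paul is a knight.

Verification:
- Xander (knave) says "I always speak truthfully" - this is FALSE (a lie) because Xander is a knave.
- Paul (knight) says "At least one of us is a knave" - this is TRUE because Xander is a knave.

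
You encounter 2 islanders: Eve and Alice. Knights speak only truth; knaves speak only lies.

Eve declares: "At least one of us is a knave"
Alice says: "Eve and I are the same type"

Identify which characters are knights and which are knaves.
Eve is a knight.
Alice is a knave.

Verification:
- Eve (knight) says "At least one of us is a knave" - this is TRUE because Alice is a knave.
- Alice (knave) says "Eve and I are the same type" - this is FALSE (a lie) because Alice is a knave and Eve is a knight.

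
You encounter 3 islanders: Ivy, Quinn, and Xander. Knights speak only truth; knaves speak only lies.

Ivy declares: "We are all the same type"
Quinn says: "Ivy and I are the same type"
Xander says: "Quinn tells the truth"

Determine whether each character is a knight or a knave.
Ivy is a knight.
Quinn is a knight.
Xander is a knight.

Verification:
- Ivy (knight) says "We are all the same type" - this is TRUE because Ivy, Quinn, and Xander are knights.
- Quinn (knight) says "Ivy and I are the same type" - this is TRUE because Quinn is a knight and Ivy is a knight.
- Xander (knight) says "Quinn tells the truth" - this is TRUE because Quinn is a knight.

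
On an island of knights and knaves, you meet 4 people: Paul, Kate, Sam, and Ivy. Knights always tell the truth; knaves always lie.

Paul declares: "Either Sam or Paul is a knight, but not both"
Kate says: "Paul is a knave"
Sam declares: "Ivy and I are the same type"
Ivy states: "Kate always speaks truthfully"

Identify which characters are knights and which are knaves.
Paul is a knave.
Kate is a knight.
Sam is a knave.
Ivy is a knight.

Verification:
- Paul (knave) says "Either Sam or Paul is a knight, but not both" - this is FALSE (a lie) because Sam is a knave and Paul is a knave.
- Kate (knight) says "Paul is a knave" - this is TRUE because Paul is a knave.
- Sam (knave) says "Ivy and I are the same type" - this is FALSE (a lie) because Sam is a knave and Ivy is a knight.
- Ivy (knight) says "Kate always speaks truthfully" - this is TRUE because Kate is a knight.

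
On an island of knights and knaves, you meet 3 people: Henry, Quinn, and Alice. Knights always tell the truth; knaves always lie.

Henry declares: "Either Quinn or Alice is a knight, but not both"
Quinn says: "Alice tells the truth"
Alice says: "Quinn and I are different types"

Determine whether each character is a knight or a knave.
Henry is a knave.
Quinn is a knave.
Alice is a knave.

Verification:
- Henry (knave) says "Either Quinn or Alice is a knight, but not both" - this is FALSE (a lie) because Quinn is a knave and Alice is a knave.
- Quinn (knave) says "Alice tells the truth" - this is FALSE (a lie) because Alice is a knave.
- Alice (knave) says "Quinn and I are different types" - this is FALSE (a lie) because Alice is a knave and Quinn is a knave.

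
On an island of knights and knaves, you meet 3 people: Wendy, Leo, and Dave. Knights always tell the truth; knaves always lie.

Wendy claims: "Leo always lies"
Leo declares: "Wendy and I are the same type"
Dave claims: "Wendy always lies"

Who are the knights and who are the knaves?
Wendy is a knight.
Leo is a knave.
Dave is a knave.

Verification:
- Wendy (knight) says "Leo always lies" - this is TRUE because Leo is a knave.
- Leo (knave) says "Wendy and I are the same type" - this is FALSE (a lie) because Leo is a knave and Wendy is a knight.
- Dave (knave) says "Wendy always lies" - this is FALSE (a lie) because Wendy is a knight.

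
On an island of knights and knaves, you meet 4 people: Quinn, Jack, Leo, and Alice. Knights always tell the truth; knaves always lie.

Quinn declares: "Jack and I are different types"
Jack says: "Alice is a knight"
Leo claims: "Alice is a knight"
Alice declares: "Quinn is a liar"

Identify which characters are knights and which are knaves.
Quinn is a knight.
Jack is a knave.
Leo is a knave.
Alice is a knave.

Verification:
- Quinn (knight) says "Jack and I are different types" - this is TRUE because Quinn is a knight and Jack is a knave.
- Jack (knave) says "Alice is a knight" - this is FALSE (a lie) because Alice is a knave.
- Leo (knave) says "Alice is a knight" - this is FALSE (a lie) because Alice is a knave.
- Alice (knave) says "Quinn is a liar" - this is FALSE (a lie) because Quinn is a knight.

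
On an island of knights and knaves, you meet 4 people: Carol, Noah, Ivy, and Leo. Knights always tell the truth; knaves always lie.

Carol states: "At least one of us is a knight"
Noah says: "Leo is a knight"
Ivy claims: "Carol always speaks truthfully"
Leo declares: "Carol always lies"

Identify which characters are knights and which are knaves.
Carol is a knight.
Noah is a knave.
Ivy is a knight.
Leo is a knave.

Verification:
- Carol (knight) says "At least one of us is a knight" - this is TRUE because Carol and Ivy are knights.
- Noah (knave) says "Leo is a knight" - this is FALSE (a lie) because Leo is a knave.
- Ivy (knight) says "Carol always speaks truthfully" - this is TRUE because Carol is a knight.
- Leo (knave) says "Carol always lies" - this is FALSE (a lie) because Carol is a knight.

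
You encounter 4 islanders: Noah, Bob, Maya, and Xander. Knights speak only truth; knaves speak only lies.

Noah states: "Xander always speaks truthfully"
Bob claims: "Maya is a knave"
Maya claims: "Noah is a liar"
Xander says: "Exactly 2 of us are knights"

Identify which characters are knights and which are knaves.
Noah is a knave.
Bob is a knave.
Maya is a knight.
Xander is a knave.

Verification:
- Noah (knave) says "Xander always speaks truthfully" - this is FALSE (a lie) because Xander is a knave.
- Bob (knave) says "Maya is a knave" - this is FALSE (a lie) because Maya is a knight.
- Maya (knight) says "Noah is a liar" - this is TRUE because Noah is a knave.
- Xander (knave) says "Exactly 2 of us are knights" - this is FALSE (a lie) because there are 1 knights.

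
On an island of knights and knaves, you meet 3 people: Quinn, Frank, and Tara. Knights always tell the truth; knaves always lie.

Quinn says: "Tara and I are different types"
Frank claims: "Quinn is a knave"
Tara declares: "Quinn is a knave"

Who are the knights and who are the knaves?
Quinn is a knight.
Frank is a knave.
Tara is a knave.

Verification:
- Quinn (knight) says "Tara and I are different types" - this is TRUE because Quinn is a knight and Tara is a knave.
- Frank (knave) says "Quinn is a knave" - this is FALSE (a lie) because Quinn is a knight.
- Tara (knave) says "Quinn is a knave" - this is FALSE (a lie) because Quinn is a knight.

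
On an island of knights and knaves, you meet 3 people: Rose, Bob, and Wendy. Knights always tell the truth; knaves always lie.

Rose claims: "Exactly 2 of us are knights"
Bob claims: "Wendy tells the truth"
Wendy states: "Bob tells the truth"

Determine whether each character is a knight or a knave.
Rose is a knave.
Bob is a knave.
Wendy is a knave.

Verification:
- Rose (knave) says "Exactly 2 of us are knights" - this is FALSE (a lie) because there are 0 knights.
- Bob (knave) says "Wendy tells the truth" - this is FALSE (a lie) because Wendy is a knave.
- Wendy (knave) says "Bob tells the truth" - this is FALSE (a lie) because Bob is a knave.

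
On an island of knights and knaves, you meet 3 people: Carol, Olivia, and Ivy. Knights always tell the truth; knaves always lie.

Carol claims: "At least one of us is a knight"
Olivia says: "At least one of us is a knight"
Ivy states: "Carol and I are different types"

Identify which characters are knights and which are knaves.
Carol is a knave.
Olivia is a knave.
Ivy is a knave.

Verification:
- Carol (knave) says "At least one of us is a knight" - this is FALSE (a lie) because no one is a knight.
- Olivia (knave) says "At least one of us is a knight" - this is FALSE (a lie) because no one is a knight.
- Ivy (knave) says "Carol and I are different types" - this is FALSE (a lie) because Ivy is a knave and Carol is a knave.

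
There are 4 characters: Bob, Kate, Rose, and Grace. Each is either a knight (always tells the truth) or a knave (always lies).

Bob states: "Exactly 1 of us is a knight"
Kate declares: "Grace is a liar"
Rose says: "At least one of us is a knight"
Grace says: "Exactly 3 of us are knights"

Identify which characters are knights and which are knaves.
Bob is a knave.
Kate is a knight.
Rose is a knight.
Grace is a knave.

Verification:
- Bob (knave) says "Exactly 1 of us is a knight" - this is FALSE (a lie) because there are 2 knights.
- Kate (knight) says "Grace is a liar" - this is TRUE because Grace is a knave.
- Rose (knight) says "At least one of us is a knight" - this is TRUE because Kate and Rose are knights.
- Grace (knave) says "Exactly 3 of us are knights" - this is FALSE (a lie) because there are 2 knights.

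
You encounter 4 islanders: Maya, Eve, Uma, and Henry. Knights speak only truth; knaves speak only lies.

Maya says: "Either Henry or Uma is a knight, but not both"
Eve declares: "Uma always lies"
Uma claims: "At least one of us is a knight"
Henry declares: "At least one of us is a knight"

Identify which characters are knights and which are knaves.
Maya is a knave.
Eve is a knave.
Uma is a knight.
Henry is a knight.

Verification:
- Maya (knave) says "Either Henry or Uma is a knight, but not both" - this is FALSE (a lie) because Henry is a knight and Uma is a knight.
- Eve (knave) says "Uma always lies" - this is FALSE (a lie) because Uma is a knight.
- Uma (knight) says "At least one of us is a knight" - this is TRUE because Uma and Henry are knights.
- Henry (knight) says "At least one of us is a knight" - this is TRUE because Uma and Henry are knights.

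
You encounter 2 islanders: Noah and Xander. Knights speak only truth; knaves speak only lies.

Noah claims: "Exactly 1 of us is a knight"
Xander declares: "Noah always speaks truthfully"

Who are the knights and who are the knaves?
Noah is a knave.
Xander is a knave.

Verification:
- Noah (knave) says "Exactly 1 of us is a knight" - this is FALSE (a lie) because there are 0 knights.
- Xander (knave) says "Noah always speaks truthfully" - this is FALSE (a lie) because Noah is a knave.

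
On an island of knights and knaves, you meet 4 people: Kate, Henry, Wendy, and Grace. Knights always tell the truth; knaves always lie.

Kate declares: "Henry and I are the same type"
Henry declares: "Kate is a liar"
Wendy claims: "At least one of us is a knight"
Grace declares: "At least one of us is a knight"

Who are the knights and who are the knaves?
Kate is a knave.
Henry is a knight.
Wendy is a knight.
Grace is a knight.

Verification:
- Kate (knave) says "Henry and I are the same type" - this is FALSE (a lie) because Kate is a knave and Henry is a knight.
- Henry (knight) says "Kate is a liar" - this is TRUE because Kate is a knave.
- Wendy (knight) says "At least one of us is a knight" - this is TRUE because Henry, Wendy, and Grace are knights.
- Grace (knight) says "At least one of us is a knight" - this is TRUE because Henry, Wendy, and Grace are knights.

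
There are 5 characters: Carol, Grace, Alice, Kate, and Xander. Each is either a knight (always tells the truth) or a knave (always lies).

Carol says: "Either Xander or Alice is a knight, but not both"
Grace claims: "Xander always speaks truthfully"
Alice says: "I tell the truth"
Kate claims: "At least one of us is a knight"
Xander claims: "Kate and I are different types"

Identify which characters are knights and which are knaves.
Carol is a knave.
Grace is a knave.
Alice is a knave.
Kate is a knave.
Xander is a knave.

Verification:
- Carol (knave) says "Either Xander or Alice is a knight, but not both" - this is FALSE (a lie) because Xander is a knave and Alice is a knave.
- Grace (knave) says "Xander always speaks truthfully" - this is FALSE (a lie) because Xander is a knave.
- Alice (knave) says "I tell the truth" - this is FALSE (a lie) because Alice is a knave.
- Kate (knave) says "At least one of us is a knight" - this is FALSE (a lie) because no one is a knight.
- Xander (knave) says "Kate and I are different types" - this is FALSE (a lie) because Xander is a knave and Kate is a knave.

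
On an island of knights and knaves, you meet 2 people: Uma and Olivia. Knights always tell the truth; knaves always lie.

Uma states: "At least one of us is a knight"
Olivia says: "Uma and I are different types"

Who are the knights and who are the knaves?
Uma is a knave.
Olivia is a knave.

Verification:
- Uma (knave) says "At least one of us is a knight" - this is FALSE (a lie) because no one is a knight.
- Olivia (knave) says "Uma and I are different types" - this is FALSE (a lie) because Olivia is a knave and Uma is a knave.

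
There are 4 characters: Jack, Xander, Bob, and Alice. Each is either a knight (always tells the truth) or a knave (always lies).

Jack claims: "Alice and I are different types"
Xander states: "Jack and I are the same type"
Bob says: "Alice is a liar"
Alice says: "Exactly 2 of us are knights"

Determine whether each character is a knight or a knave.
Jack is a knight.
Xander is a knight.
Bob is a knight.
Alice is a knave.

Verification:
- Jack (knight) says "Alice and I are different types" - this is TRUE because Jack is a knight and Alice is a knave.
- Xander (knight) says "Jack and I are the same type" - this is TRUE because Xander is a knight and Jack is a knight.
- Bob (knight) says "Alice is a liar" - this is TRUE because Alice is a knave.
- Alice (knave) says "Exactly 2 of us are knights" - this is FALSE (a lie) because there are 3 knights.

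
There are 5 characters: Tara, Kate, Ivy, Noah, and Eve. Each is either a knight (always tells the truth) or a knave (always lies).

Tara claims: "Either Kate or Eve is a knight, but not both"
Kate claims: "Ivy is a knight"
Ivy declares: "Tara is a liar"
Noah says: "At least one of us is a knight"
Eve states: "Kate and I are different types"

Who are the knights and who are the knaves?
Tara is a knight.
Kate is a knave.
Ivy is a knave.
Noah is a knight.
Eve is a knight.

Verification:
- Tara (knight) says "Either Kate or Eve is a knight, but not both" - this is TRUE because Kate is a knave and Eve is a knight.
- Kate (knave) says "Ivy is a knight" - this is FALSE (a lie) because Ivy is a knave.
- Ivy (knave) says "Tara is a liar" - this is FALSE (a lie) because Tara is a knight.
- Noah (knight) says "At least one of us is a knight" - this is TRUE because Tara, Noah, and Eve are knights.
- Eve (knight) says "Kate and I are different types" - this is TRUE because Eve is a knight and Kate is a knave.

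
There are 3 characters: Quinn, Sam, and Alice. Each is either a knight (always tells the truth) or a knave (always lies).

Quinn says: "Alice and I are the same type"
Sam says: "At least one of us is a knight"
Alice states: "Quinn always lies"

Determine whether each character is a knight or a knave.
Quinn is a knave.
Sam is a knight.
Alice is a knight.

Verification:
- Quinn (knave) says "Alice and I are the same type" - this is FALSE (a lie) because Quinn is a knave and Alice is a knight.
- Sam (knight) says "At least one of us is a knight" - this is TRUE because Sam and Alice are knights.
- Alice (knight) says "Quinn always lies" - this is TRUE because Quinn is a knave.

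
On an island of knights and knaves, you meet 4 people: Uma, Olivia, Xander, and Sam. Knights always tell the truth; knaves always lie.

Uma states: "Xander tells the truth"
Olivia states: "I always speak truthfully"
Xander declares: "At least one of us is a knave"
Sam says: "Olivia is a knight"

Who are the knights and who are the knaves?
Uma is a knight.
Olivia is a knave.
Xander is a knight.
Sam is a knave.

Verification:
- Uma (knight) says "Xander tells the truth" - this is TRUE because Xander is a knight.
- Olivia (knave) says "I always speak truthfully" - this is FALSE (a lie) because Olivia is a knave.
- Xander (knight) says "At least one of us is a knave" - this is TRUE because Olivia and Sam are knaves.
- Sam (knave) says "Olivia is a knight" - this is FALSE (a lie) because Olivia is a knave.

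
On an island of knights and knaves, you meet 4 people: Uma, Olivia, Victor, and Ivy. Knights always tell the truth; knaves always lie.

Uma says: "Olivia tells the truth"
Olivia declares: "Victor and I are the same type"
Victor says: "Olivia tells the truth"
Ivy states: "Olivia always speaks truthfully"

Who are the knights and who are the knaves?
Uma is a knight.
Olivia is a knight.
Victor is a knight.
Ivy is a knight.

Verification:
- Uma (knight) says "Olivia tells the truth" - this is TRUE because Olivia is a knight.
- Olivia (knight) says "Victor and I are the same type" - this is TRUE because Olivia is a knight and Victor is a knight.
- Victor (knight) says "Olivia tells the truth" - this is TRUE because Olivia is a knight.
- Ivy (knight) says "Olivia always speaks truthfully" - this is TRUE because Olivia is a knight.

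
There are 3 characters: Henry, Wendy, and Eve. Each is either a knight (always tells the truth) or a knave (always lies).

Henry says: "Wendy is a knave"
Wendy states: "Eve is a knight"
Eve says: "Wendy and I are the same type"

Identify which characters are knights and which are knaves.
Henry is a knave.
Wendy is a knight.
Eve is a knight.

Verification:
- Henry (knave) says "Wendy is a knave" - this is FALSE (a lie) because Wendy is a knight.
- Wendy (knight) says "Eve is a knight" - this is TRUE because Eve is a knight.
- Eve (knight) says "Wendy and I are the same type" - this is TRUE because Eve is a knight and Wendy is a knight.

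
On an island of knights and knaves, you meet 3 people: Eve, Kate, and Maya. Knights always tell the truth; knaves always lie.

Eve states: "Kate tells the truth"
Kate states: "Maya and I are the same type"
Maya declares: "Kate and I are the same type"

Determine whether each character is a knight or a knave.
Eve is a knight.
Kate is a knight.
Maya is a knight.

Verification:
- Eve (knight) says "Kate tells the truth" - this is TRUE because Kate is a knight.
- Kate (knight) says "Maya and I are the same type" - this is TRUE because Kate is a knight and Maya is a knight.
- Maya (knight) says "Kate and I are the same type" - this is TRUE because Maya is a knight and Kate is a knight.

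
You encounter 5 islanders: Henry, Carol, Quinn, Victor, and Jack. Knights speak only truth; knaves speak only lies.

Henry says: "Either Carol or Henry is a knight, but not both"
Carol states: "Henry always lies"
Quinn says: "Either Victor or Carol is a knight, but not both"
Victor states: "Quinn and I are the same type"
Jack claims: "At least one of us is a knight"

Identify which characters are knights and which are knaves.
Henry is a knight.
Carol is a knave.
Quinn is a knight.
Victor is a knight.
Jack is a knight.

Verification:
- Henry (knight) says "Either Carol or Henry is a knight, but not both" - this is TRUE because Carol is a knave and Henry is a knight.
- Carol (knave) says "Henry always lies" - this is FALSE (a lie) because Henry is a knight.
- Quinn (knight) says "Either Victor or Carol is a knight, but not both" - this is TRUE because Victor is a knight and Carol is a knave.
- Victor (knight) says "Quinn and I are the same type" - this is TRUE because Victor is a knight and Quinn is a knight.
- Jack (knight) says "At least one of us is a knight" - this is TRUE because Henry, Quinn, Victor, and Jack are knights.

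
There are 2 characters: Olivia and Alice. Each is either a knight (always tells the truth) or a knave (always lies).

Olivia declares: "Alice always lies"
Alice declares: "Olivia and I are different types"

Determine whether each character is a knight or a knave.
Olivia is a knave.
Alice is a knight.

Verification:
- Olivia (knave) says "Alice always lies" - this is FALSE (a lie) because Alice is a knight.
- Alice (knight) says "Olivia and I are different types" - this is TRUE because Alice is a knight and Olivia is a knave.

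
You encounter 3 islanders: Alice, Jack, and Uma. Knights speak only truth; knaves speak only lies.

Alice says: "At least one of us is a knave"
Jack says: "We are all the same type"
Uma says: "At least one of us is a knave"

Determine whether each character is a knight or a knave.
Alice is a knight.
Jack is a knave.
Uma is a knight.

Verification:
- Alice (knight) says "At least one of us is a knave" - this is TRUE because Jack is a knave.
- Jack (knave) says "We are all the same type" - this is FALSE (a lie) because Alice and Uma are knights and Jack is a knave.
- Uma (knight) says "At least one of us is a knave" - this is TRUE because Jack is a knave.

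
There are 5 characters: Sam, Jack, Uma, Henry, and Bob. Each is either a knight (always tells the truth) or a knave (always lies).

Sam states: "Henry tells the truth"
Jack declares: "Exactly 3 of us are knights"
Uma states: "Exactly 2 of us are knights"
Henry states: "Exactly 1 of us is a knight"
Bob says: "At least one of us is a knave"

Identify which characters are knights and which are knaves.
Sam is a knave.
Jack is a knave.
Uma is a knight.
Henry is a knave.
Bob is a knight.

Verification:
- Sam (knave) says "Henry tells the truth" - this is FALSE (a lie) because Henry is a knave.
- Jack (knave) says "Exactly 3 of us are knights" - this is FALSE (a lie) because there are 2 knights.
- Uma (knight) says "Exactly 2 of us are knights" - this is TRUE because there are 2 knights.
- Henry (knave) says "Exactly 1 of us is a knight" - this is FALSE (a lie) because there are 2 knights.
- Bob (knight) says "At least one of us is a knave" - this is TRUE because Sam, Jack, and Henry are knaves.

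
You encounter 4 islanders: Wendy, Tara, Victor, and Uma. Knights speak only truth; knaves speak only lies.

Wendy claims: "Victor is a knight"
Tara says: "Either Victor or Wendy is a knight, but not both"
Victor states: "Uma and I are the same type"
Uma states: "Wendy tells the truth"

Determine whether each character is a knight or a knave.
Wendy is a knight.
Tara is a knave.
Victor is a knight.
Uma is a knight.

Verification:
- Wendy (knight) says "Victor is a knight" - this is TRUE because Victor is a knight.
- Tara (knave) says "Either Victor or Wendy is a knight, but not both" - this is FALSE (a lie) because Victor is a knight and Wendy is a knight.
- Victor (knight) says "Uma and I are the same type" - this is TRUE because Victor is a knight and Uma is a knight.
- Uma (knight) says "Wendy tells the truth" - this is TRUE because Wendy is a knight.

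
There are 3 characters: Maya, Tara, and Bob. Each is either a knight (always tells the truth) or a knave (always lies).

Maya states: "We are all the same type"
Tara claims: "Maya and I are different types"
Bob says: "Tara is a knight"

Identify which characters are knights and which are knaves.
Maya is a knave.
Tara is a knight.
Bob is a knight.

Verification:
- Maya (knave) says "We are all the same type" - this is FALSE (a lie) because Tara and Bob are knights and Maya is a knave.
- Tara (knight) says "Maya and I are different types" - this is TRUE because Tara is a knight and Maya is a knave.
- Bob (knight) says "Tara is a knight" - this is TRUE because Tara is a knight.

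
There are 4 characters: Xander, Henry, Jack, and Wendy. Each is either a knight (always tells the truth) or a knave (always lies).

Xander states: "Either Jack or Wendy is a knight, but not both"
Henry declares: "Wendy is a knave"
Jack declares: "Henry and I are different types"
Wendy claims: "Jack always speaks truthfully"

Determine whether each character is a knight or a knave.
Xander is a knave.
Henry is a knave.
Jack is a knight.
Wendy is a knight.

Verification:
- Xander (knave) says "Either Jack or Wendy is a knight, but not both" - this is FALSE (a lie) because Jack is a knight and Wendy is a knight.
- Henry (knave) says "Wendy is a knave" - this is FALSE (a lie) because Wendy is a knight.
- Jack (knight) says "Henry and I are different types" - this is TRUE because Jack is a knight and Henry is a knave.
- Wendy (knight) says "Jack always speaks truthfully" - this is TRUE because Jack is a knight.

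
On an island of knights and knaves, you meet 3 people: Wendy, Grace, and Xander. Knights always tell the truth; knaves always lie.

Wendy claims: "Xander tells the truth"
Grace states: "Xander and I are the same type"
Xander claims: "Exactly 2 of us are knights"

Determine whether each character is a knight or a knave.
Wendy is a knight.
Grace is a knave.
Xander is a knight.

Verification:
- Wendy (knight) says "Xander tells the truth" - this is TRUE because Xander is a knight.
- Grace (knave) says "Xander and I are the same type" - this is FALSE (a lie) because Grace is a knave and Xander is a knight.
- Xander (knight) says "Exactly 2 of us are knights" - this is TRUE because there are 2 knights.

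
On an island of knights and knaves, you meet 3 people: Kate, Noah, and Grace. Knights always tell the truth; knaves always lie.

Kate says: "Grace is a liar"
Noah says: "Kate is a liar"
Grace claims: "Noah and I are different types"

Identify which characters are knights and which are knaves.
Kate is a knight.
Noah is a knave.
Grace is a knave.

Verification:
- Kate (knight) says "Grace is a liar" - this is TRUE because Grace is a knave.
- Noah (knave) says "Kate is a liar" - this is FALSE (a lie) because Kate is a knight.
- Grace (knave) says "Noah and I are different types" - this is FALSE (a lie) because Grace is a knave and Noah is a knave.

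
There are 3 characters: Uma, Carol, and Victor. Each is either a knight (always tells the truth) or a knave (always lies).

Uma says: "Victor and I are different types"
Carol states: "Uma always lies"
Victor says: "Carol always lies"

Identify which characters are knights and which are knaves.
Uma is a knave.
Carol is a knight.
Victor is a knave.

Verification:
- Uma (knave) says "Victor and I are different types" - this is FALSE (a lie) because Uma is a knave and Victor is a knave.
- Carol (knight) says "Uma always lies" - this is TRUE because Uma is a knave.
- Victor (knave) says "Carol always lies" - this is FALSE (a lie) because Carol is a knight.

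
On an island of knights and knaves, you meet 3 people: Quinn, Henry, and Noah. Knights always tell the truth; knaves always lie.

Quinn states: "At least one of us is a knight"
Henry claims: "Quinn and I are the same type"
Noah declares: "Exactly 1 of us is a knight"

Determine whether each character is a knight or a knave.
Quinn is a knight.
Henry is a knight.
Noah is a knave.

Verification:
- Quinn (knight) says "At least one of us is a knight" - this is TRUE because Quinn and Henry are knights.
- Henry (knight) says "Quinn and I are the same type" - this is TRUE because Henry is a knight and Quinn is a knight.
- Noah (knave) says "Exactly 1 of us is a knight" - this is FALSE (a lie) because there are 2 knights.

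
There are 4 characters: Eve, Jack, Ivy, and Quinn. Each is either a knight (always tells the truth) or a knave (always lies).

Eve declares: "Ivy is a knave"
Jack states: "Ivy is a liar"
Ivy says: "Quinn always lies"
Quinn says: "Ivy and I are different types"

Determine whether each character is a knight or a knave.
Eve is a knight.
Jack is a knight.
Ivy is a knave.
Quinn is a knight.

Verification:
- Eve (knight) says "Ivy is a knave" - this is TRUE because Ivy is a knave.
- Jack (knight) says "Ivy is a liar" - this is TRUE because Ivy is a knave.
- Ivy (knave) says "Quinn always lies" - this is FALSE (a lie) because Quinn is a knight.
- Quinn (knight) says "Ivy and I are different types" - this is TRUE because Quinn is a knight and Ivy is a knave.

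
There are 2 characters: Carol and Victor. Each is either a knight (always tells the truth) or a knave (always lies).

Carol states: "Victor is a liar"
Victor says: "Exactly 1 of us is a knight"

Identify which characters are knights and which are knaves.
Carol is a knave.
Victor is a knight.

Verification:
- Carol (knave) says "Victor is a liar" - this is FALSE (a lie) because Victor is a knight.
- Victor (knight) says "Exactly 1 of us is a knight" - this is TRUE because there are 1 knights.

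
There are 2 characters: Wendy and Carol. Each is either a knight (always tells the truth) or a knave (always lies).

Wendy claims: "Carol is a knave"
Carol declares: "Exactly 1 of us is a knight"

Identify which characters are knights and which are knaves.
Wendy is a knave.
Carol is a knight.

Verification:
- Wendy (knave) says "Carol is a knave" - this is FALSE (a lie) because Carol is a knight.
- Carol (knight) says "Exactly 1 of us is a knight" - this is TRUE because there are 1 knights.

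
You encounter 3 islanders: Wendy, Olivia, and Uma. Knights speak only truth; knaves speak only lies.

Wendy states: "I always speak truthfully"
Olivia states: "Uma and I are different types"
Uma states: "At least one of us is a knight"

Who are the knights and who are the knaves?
Wendy is a knave.
Olivia is a knave.
Uma is a knave.

Verification:
- Wendy (knave) says "I always speak truthfully" - this is FALSE (a lie) because Wendy is a knave.
- Olivia (knave) says "Uma and I are different types" - this is FALSE (a lie) because Olivia is a knave and Uma is a knave.
- Uma (knave) says "At least one of us is a knight" - this is FALSE (a lie) because no one is a knight.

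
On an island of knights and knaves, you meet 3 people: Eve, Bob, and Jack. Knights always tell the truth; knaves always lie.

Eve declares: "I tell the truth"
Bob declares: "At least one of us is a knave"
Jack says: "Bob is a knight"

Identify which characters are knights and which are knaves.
Eve is a knave.
Bob is a knight.
Jack is a knight.

Verification:
- Eve (knave) says "I tell the truth" - this is FALSE (a lie) because Eve is a knave.
- Bob (knight) says "At least one of us is a knave" - this is TRUE because Eve is a knave.
- Jack (knight) says "Bob is a knight" - this is TRUE because Bob is a knight.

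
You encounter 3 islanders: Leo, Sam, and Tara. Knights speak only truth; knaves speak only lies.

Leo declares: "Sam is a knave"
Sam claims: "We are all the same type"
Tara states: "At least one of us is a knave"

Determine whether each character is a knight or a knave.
Leo is a knight.
Sam is a knave.
Tara is a knight.

Verification:
- Leo (knight) says "Sam is a knave" - this is TRUE because Sam is a knave.
- Sam (knave) says "We are all the same type" - this is FALSE (a lie) because Leo and Tara are knights and Sam is a knave.
- Tara (knight) says "At least one of us is a knave" - this is TRUE because Sam is a knave.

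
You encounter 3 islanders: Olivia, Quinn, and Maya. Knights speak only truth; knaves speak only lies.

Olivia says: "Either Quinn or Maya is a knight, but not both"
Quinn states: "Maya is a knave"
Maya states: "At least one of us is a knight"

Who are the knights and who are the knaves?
Olivia is a knight.
Quinn is a knave.
Maya is a knight.

Verification:
- Olivia (knight) says "Either Quinn or Maya is a knight, but not both" - this is TRUE because Quinn is a knave and Maya is a knight.
- Quinn (knave) says "Maya is a knave" - this is FALSE (a lie) because Maya is a knight.
- Maya (knight) says "At least one of us is a knight" - this is TRUE because Olivia and Maya are knights.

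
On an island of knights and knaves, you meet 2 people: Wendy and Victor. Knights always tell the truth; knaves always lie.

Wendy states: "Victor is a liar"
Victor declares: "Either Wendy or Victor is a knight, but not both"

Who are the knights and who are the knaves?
Wendy is a knave.
Victor is a knight.

Verification:
- Wendy (knave) says "Victor is a liar" - this is FALSE (a lie) because Victor is a knight.
- Victor (knight) says "Either Wendy or Victor is a knight, but not both" - this is TRUE because Wendy is a knave and Victor is a knight.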